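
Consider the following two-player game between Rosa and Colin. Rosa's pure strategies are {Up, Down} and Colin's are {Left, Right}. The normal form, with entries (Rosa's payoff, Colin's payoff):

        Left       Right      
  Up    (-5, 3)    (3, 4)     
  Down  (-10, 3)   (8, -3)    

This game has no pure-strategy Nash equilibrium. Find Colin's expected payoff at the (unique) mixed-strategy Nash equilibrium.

For Colin to be willing to mix, Colin must be indifferent between Left and Right, which pins down Rosa's mix.
  Colin's payoff from Left: p·3 + (1−p)·3 = 3
  Colin's payoff from Right: p·4 + (1−p)·(-3) = 7p - 3
  3 = 7p - 3  ⇒  -7p = -6  ⇒  p = 6/7.
At equilibrium Colin is indifferent across columns, so Colin's payoff equals the payoff from Left: (6/7)·3 + (1/7)·3 = 3.

3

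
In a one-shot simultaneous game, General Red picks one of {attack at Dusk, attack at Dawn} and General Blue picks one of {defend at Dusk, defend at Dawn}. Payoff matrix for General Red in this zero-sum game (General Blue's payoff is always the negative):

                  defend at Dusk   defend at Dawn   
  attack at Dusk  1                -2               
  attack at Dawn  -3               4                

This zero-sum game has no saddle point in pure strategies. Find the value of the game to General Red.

For General Red to be willing to mix, General Red must be indifferent between attack at Dusk and attack at Dawn, which pins down General Blue's mix.
  General Red's payoff to attack at Dusk: q·1 + (1−q)·(-2) = 3q - 2
  General Red's payoff to attack at Dawn: q·(-3) + (1−q)·4 = -7q + 4
  3q - 2 = -7q + 4  ⇒  10q = 6  ⇒  q = 3/5.
The value is General Red's expected payoff against this mix (using attack at Dusk): (3/5)·1 + (2/5)·(-2) = -1/5.

v = -1/5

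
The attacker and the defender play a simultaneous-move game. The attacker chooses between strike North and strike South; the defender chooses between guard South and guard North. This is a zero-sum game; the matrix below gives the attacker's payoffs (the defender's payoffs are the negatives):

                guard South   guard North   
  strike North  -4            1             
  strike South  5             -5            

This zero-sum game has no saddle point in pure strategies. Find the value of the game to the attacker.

The defender's mix must leave the attacker indifferent between strike North and strike South.
  the attacker's payoff from strike North: q·(-4) + (1−q)·1 = -5q + 1
  the attacker's payoff from strike South: q·5 + (1−q)·(-5) = 10q - 5
  -5q + 1 = 10q - 5  ⇒  -15q = -6  ⇒  q = 2/5.
The value is the attacker's expected payoff against this mix (using strike North): (2/5)·(-4) + (3/5)·1 = -1.

v = -1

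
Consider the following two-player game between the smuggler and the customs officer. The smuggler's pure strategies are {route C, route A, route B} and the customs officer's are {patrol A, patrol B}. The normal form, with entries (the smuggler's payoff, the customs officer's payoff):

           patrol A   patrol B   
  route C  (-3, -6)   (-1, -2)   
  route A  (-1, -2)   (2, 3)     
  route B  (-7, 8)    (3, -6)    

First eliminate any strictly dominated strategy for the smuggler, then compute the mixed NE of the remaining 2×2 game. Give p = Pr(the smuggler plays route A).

The smuggler's strategy route C is strictly dominated by route A: -1 > -3 and 2 > -1. Eliminate route C.
The smuggler's mix must leave the customs officer indifferent between patrol A and patrol B.
  the customs officer's expected payoff from patrol A: p·(-2) + (1−p)·8 = -10p + 8
  the customs officer's expected payoff from patrol B: p·3 + (1−p)·(-6) = 9p - 6
  -10p + 8 = 9p - 6  ⇒  -19p = -14  ⇒  p = 14/19.

p = 14/19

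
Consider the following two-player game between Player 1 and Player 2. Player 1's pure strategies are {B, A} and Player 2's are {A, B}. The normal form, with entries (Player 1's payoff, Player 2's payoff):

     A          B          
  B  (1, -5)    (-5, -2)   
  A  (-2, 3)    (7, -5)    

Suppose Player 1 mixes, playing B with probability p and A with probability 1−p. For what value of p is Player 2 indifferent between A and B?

p = 8/11

Set Player 2's expected payoff from A equal to that from B:
  Player 2's payoff from A: p·(-5) + (1−p)·3 = -8p + 3
  Player 2's payoff from B: p·(-2) + (1−p)·(-5) = 3p - 5
  -8p + 3 = 3p - 5  ⇒  -11p = -8  ⇒  p = 8/11.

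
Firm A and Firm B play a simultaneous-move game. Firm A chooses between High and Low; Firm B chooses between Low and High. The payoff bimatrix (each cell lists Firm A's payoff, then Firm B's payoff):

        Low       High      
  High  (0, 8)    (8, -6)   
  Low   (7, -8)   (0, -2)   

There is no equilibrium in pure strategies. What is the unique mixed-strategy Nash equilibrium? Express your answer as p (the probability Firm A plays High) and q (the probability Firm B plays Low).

p = 3/10, q = 8/15

Firm B's indifference between Low and High determines Firm A's mixing probability p:
  Firm B's payoff from Low: p·8 + (1−p)·(-8) = 16p - 8
  Firm B's payoff from High: p·(-6) + (1−p)·(-2) = -4p - 2
  16p - 8 = -4p - 2  ⇒  20p = 6  ⇒  p = 3/10.
For Firm A to be willing to mix, Firm A must be indifferent between High and Low, which pins down Firm B's mix.
  Firm A's payoff from High: q·0 + (1−q)·8 = -8q + 8
  Firm A's payoff from Low: q·7 + (1−q)·0 = 7q
  -8q + 8 = 7q  ⇒  -15q = -8  ⇒  q = 8/15.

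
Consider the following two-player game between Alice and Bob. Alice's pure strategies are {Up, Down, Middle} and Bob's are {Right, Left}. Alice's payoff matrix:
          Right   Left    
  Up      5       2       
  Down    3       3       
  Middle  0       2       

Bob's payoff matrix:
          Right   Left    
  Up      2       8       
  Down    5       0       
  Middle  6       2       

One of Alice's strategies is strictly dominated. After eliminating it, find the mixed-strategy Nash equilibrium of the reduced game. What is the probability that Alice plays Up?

p = 5/11

Alice's strategy Middle is strictly dominated by Down: 3 > 0 and 3 > 2. Eliminate Middle.
Alice's mix must leave Bob indifferent between Right and Left.
  Bob's payoff from Right: p·2 + (1−p)·5 = -3p + 5
  Bob's payoff from Left: p·8 + (1−p)·0 = 8p
  -3p + 5 = 8p  ⇒  -11p = -5  ⇒  p = 5/11.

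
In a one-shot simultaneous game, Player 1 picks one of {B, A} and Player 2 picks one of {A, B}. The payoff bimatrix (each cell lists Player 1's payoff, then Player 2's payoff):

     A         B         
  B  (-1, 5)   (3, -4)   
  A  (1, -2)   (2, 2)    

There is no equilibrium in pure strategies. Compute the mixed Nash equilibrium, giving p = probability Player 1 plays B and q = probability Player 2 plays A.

p = 4/13, q = 1/3

Player 2's indifference between A and B determines Player 1's mixing probability p:
  Player 2's expected payoff from A: p·5 + (1−p)·(-2) = 7p - 2
  Player 2's expected payoff from B: p·(-4) + (1−p)·2 = -6p + 2
  7p - 2 = -6p + 2  ⇒  13p = 4  ⇒  p = 4/13.
Player 2's mix must leave Player 1 indifferent between B and A.
  Player 1's payoff from B: q·(-1) + (1−q)·3 = -4q + 3
  Player 1's payoff from A: q·1 + (1−q)·2 = -q + 2
  -4q + 3 = -q + 2  ⇒  -3q = -1  ⇒  q = 1/3.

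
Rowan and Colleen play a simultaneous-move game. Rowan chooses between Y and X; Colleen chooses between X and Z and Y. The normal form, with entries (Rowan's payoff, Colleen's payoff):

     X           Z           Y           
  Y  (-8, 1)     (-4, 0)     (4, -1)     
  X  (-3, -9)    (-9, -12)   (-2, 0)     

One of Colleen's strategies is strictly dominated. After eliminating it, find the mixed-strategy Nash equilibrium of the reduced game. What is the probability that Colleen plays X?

Colleen's strategy Z is strictly dominated by X: 1 > 0 and -9 > -12. Eliminate Z.
Colleen's mix must leave Rowan indifferent between Y and X.
  Rowan's expected payoff from Y: q·(-8) + (1−q)·4 = -12q + 4
  Rowan's expected payoff from X: q·(-3) + (1−q)·(-2) = -q - 2
  -12q + 4 = -q - 2  ⇒  -11q = -6  ⇒  q = 6/11.

q = 6/11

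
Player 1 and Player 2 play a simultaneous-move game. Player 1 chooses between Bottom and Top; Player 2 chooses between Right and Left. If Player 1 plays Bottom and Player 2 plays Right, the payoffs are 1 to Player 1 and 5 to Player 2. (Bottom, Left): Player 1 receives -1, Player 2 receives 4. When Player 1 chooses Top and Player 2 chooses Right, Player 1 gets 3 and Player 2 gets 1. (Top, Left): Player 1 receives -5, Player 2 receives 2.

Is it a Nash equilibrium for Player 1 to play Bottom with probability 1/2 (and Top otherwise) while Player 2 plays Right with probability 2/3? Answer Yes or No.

Yes

Check Player 2's indifference given Player 1's mix p = 1/2:
  payoff from Right = 3; payoff from Left = 3 — equal.
Check Player 1's indifference given Player 2's mix q = 2/3:
  payoff from Bottom = 1/3; payoff from Top = 1/3 — equal.
Both players are indifferent, so neither can profitably deviate.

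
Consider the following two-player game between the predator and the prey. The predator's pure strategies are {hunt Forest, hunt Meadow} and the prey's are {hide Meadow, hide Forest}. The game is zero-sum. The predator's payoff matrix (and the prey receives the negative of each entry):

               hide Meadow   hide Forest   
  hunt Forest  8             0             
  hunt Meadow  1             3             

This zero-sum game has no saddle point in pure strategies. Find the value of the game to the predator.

The prey's mix must leave the predator indifferent between hunt Forest and hunt Meadow.
  the predator's expected payoff from hunt Forest: q·8 + (1−q)·0 = 8q
  the predator's expected payoff from hunt Meadow: q·1 + (1−q)·3 = -2q + 3
  8q = -2q + 3  ⇒  10q = 3  ⇒  q = 3/10.
The value is the predator's expected payoff against this mix (using hunt Forest): (3/10)·8 + (7/10)·0 = 12/5.

v = 12/5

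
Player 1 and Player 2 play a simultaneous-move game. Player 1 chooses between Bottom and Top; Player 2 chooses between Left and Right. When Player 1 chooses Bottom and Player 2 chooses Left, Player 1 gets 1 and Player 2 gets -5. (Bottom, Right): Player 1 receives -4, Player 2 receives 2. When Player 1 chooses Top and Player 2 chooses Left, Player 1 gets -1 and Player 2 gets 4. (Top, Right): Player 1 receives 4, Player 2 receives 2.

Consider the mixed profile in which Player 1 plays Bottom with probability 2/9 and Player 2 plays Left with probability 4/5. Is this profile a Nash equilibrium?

Yes

Check Player 2's indifference given Player 1's mix p = 2/9:
  payoff from Left = 2; payoff from Right = 2 — equal.
Check Player 1's indifference given Player 2's mix q = 4/5:
  payoff from Bottom = 0; payoff from Top = 0 — equal.
Both players are indifferent, so neither can profitably deviate.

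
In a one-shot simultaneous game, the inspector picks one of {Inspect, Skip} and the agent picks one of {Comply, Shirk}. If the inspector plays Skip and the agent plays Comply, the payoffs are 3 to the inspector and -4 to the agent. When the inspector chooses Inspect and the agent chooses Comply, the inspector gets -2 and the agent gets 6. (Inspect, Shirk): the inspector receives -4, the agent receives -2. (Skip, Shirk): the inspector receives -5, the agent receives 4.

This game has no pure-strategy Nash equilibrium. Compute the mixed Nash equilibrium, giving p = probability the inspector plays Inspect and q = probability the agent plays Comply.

For the agent to be willing to mix, the agent must be indifferent between Comply and Shirk, which pins down the inspector's mix.
  the agent's payoff to Comply: p·6 + (1−p)·(-4) = 10p - 4
  the agent's payoff to Shirk: p·(-2) + (1−p)·4 = -6p + 4
  10p - 4 = -6p + 4  ⇒  16p = 8  ⇒  p = 1/2.
Set the inspector's expected payoff from Inspect equal to that from Skip:
  the inspector's payoff to Inspect: q·(-2) + (1−q)·(-4) = 2q - 4
  the inspector's payoff to Skip: q·3 + (1−q)·(-5) = 8q - 5
  2q - 4 = 8q - 5  ⇒  -6q = -1  ⇒  q = 1/6.

p = 1/2, q = 1/6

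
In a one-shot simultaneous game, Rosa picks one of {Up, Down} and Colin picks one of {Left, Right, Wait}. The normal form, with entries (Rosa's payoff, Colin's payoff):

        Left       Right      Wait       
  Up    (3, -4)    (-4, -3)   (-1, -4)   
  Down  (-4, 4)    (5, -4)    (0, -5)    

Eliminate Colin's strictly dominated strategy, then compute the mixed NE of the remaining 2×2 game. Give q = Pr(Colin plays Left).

Colin's strategy Wait is strictly dominated by Right: -3 > -4 and -4 > -5. Eliminate Wait.
Rosa's indifference between Up and Down determines Colin's mixing probability q:
  Rosa's expected payoff from Up: q·3 + (1−q)·(-4) = 7q - 4
  Rosa's expected payoff from Down: q·(-4) + (1−q)·5 = -9q + 5
  7q - 4 = -9q + 5  ⇒  16q = 9  ⇒  q = 9/16.

q = 9/16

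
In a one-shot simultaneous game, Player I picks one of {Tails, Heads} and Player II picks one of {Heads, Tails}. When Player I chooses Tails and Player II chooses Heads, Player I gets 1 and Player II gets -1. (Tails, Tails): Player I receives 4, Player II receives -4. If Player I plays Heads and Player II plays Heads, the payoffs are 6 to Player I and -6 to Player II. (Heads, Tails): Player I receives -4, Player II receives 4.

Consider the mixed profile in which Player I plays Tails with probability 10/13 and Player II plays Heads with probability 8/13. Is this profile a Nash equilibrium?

Yes

Check Player II's indifference given Player I's mix p = 10/13:
  payoff from Heads = -28/13; payoff from Tails = -28/13 — equal.
Check Player I's indifference given Player II's mix q = 8/13:
  payoff from Tails = 28/13; payoff from Heads = 28/13 — equal.
Both players are indifferent, so neither can profitably deviate.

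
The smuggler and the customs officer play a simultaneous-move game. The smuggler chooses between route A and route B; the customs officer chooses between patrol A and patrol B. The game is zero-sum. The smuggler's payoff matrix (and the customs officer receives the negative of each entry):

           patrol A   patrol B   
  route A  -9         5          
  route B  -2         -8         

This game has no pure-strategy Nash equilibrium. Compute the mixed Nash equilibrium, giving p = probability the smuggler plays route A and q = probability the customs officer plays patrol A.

The customs officer's indifference between patrol A and patrol B determines the smuggler's mixing probability p:
  the customs officer's expected payoff from patrol A: p·9 + (1−p)·2 = 7p + 2
  the customs officer's expected payoff from patrol B: p·(-5) + (1−p)·8 = -13p + 8
  7p + 2 = -13p + 8  ⇒  20p = 6  ⇒  p = 3/10.
In a mixed equilibrium the smuggler is indifferent between route A and route B; this condition fixes q.
  the smuggler's expected payoff from route A: q·(-9) + (1−q)·5 = -14q + 5
  the smuggler's expected payoff from route B: q·(-2) + (1−q)·(-8) = 6q - 8
  -14q + 5 = 6q - 8  ⇒  -20q = -13  ⇒  q = 13/20.

p = 3/10, q = 13/20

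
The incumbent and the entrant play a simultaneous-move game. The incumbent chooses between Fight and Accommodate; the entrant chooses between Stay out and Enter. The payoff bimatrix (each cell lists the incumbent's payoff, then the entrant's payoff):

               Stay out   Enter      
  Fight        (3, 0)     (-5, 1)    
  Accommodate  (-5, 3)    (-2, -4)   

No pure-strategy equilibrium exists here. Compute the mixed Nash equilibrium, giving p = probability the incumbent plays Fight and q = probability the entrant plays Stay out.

p = 7/8, q = 3/11

The entrant's indifference between Stay out and Enter determines the incumbent's mixing probability p:
  the entrant's expected payoff from Stay out: p·0 + (1−p)·3 = -3p + 3
  the entrant's expected payoff from Enter: p·1 + (1−p)·(-4) = 5p - 4
  -3p + 3 = 5p - 4  ⇒  -8p = -7  ⇒  p = 7/8.
For the incumbent to be willing to mix, the incumbent must be indifferent between Fight and Accommodate, which pins down the entrant's mix.
  the incumbent's expected payoff from Fight: q·3 + (1−q)·(-5) = 8q - 5
  the incumbent's expected payoff from Accommodate: q·(-5) + (1−q)·(-2) = -3q - 2
  8q - 5 = -3q - 2  ⇒  11q = 3  ⇒  q = 3/11.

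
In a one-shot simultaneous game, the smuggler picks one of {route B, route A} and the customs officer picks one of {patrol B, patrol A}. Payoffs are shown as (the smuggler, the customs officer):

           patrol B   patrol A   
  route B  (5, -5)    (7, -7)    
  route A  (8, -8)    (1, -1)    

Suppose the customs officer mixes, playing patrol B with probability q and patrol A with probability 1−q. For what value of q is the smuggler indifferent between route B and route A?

The smuggler's indifference between route B and route A determines the customs officer's mixing probability q:
  the smuggler's payoff from route B: q·5 + (1−q)·7 = -2q + 7
  the smuggler's payoff from route A: q·8 + (1−q)·1 = 7q + 1
  -2q + 7 = 7q + 1  ⇒  -9q = -6  ⇒  q = 2/3.

q = 2/3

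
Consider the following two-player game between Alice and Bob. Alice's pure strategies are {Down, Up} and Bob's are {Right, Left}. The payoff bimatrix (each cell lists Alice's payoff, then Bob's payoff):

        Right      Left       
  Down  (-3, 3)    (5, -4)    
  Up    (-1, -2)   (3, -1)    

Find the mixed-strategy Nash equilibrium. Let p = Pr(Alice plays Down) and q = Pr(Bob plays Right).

p = 1/8, q = 1/2

Set Bob's expected payoff from Right equal to that from Left:
  Bob's payoff to Right: p·3 + (1−p)·(-2) = 5p - 2
  Bob's payoff to Left: p·(-4) + (1−p)·(-1) = -3p - 1
  5p - 2 = -3p - 1  ⇒  8p = 1  ⇒  p = 1/8.
Alice's indifference between Down and Up determines Bob's mixing probability q:
  Alice's expected payoff from Down: q·(-3) + (1−q)·5 = -8q + 5
  Alice's expected payoff from Up: q·(-1) + (1−q)·3 = -4q + 3
  -8q + 5 = -4q + 3  ⇒  -4q = -2  ⇒  q = 1/2.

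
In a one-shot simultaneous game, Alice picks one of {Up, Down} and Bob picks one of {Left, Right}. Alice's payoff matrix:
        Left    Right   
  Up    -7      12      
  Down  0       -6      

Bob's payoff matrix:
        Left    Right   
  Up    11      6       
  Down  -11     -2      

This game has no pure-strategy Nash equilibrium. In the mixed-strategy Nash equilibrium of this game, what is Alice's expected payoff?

-42/25

Bob's mix must leave Alice indifferent between Up and Down.
  Alice's payoff from Up: q·(-7) + (1−q)·12 = -19q + 12
  Alice's payoff from Down: q·0 + (1−q)·(-6) = 6q - 6
  -19q + 12 = 6q - 6  ⇒  -25q = -18  ⇒  q = 18/25.
At equilibrium Alice is indifferent across rows, so Alice's payoff equals the payoff from Up: (18/25)·(-7) + (7/25)·12 = -42/25.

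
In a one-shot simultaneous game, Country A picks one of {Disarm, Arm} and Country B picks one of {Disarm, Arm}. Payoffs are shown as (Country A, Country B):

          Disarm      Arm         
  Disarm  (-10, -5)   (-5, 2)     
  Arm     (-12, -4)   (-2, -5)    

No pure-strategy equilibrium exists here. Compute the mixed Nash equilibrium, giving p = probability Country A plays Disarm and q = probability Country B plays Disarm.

p = 1/8, q = 3/5

For Country B to be willing to mix, Country B must be indifferent between Disarm and Arm, which pins down Country A's mix.
  Country B's payoff to Disarm: p·(-5) + (1−p)·(-4) = -p - 4
  Country B's payoff to Arm: p·2 + (1−p)·(-5) = 7p - 5
  -p - 4 = 7p - 5  ⇒  -8p = -1  ⇒  p = 1/8.
For Country A to be willing to mix, Country A must be indifferent between Disarm and Arm, which pins down Country B's mix.
  Country A's payoff from Disarm: q·(-10) + (1−q)·(-5) = -5q - 5
  Country A's payoff from Arm: q·(-12) + (1−q)·(-2) = -10q - 2
  -5q - 5 = -10q - 2  ⇒  5q = 3  ⇒  q = 3/5.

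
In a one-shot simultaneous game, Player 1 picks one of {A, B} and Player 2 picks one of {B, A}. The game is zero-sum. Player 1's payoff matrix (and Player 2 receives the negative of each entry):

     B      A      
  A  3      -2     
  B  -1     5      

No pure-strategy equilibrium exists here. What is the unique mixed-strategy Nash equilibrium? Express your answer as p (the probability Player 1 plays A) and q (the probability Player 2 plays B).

Player 1's mix must leave Player 2 indifferent between B and A.
  Player 2's expected payoff from B: p·(-3) + (1−p)·1 = -4p + 1
  Player 2's expected payoff from A: p·2 + (1−p)·(-5) = 7p - 5
  -4p + 1 = 7p - 5  ⇒  -11p = -6  ⇒  p = 6/11.
Player 2's mix must leave Player 1 indifferent between A and B.
  Player 1's payoff to A: q·3 + (1−q)·(-2) = 5q - 2
  Player 1's payoff to B: q·(-1) + (1−q)·5 = -6q + 5
  5q - 2 = -6q + 5  ⇒  11q = 7  ⇒  q = 7/11.

p = 6/11, q = 7/11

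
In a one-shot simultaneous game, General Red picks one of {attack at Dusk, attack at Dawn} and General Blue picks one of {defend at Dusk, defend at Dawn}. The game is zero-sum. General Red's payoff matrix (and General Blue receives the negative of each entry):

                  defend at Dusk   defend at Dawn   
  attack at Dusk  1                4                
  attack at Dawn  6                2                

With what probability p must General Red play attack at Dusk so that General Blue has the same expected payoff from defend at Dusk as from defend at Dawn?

p = 4/7

Set General Blue's expected payoff from defend at Dusk equal to that from defend at Dawn:
  General Blue's payoff from defend at Dusk: p·(-1) + (1−p)·(-6) = 5p - 6
  General Blue's payoff from defend at Dawn: p·(-4) + (1−p)·(-2) = -2p - 2
  5p - 6 = -2p - 2  ⇒  7p = 4  ⇒  p = 4/7.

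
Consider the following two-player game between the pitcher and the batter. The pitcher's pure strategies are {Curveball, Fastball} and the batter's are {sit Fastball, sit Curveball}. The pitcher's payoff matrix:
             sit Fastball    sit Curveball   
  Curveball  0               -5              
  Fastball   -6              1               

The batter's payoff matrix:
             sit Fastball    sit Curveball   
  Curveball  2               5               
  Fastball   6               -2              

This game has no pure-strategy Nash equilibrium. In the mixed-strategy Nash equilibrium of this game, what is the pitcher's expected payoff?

-5/2

The batter's mix must leave the pitcher indifferent between Curveball and Fastball.
  the pitcher's payoff from Curveball: q·0 + (1−q)·(-5) = 5q - 5
  the pitcher's payoff from Fastball: q·(-6) + (1−q)·1 = -7q + 1
  5q - 5 = -7q + 1  ⇒  12q = 6  ⇒  q = 1/2.
At equilibrium the pitcher is indifferent across rows, so the pitcher's payoff equals the payoff from Curveball: (1/2)·0 + (1/2)·(-5) = -5/2.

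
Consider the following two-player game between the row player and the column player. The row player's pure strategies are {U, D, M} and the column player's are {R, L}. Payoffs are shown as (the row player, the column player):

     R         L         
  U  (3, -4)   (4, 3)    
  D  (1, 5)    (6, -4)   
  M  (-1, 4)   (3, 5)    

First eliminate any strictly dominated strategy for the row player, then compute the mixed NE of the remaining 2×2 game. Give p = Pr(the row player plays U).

p = 9/16

The row player's strategy M is strictly dominated by D: 1 > -1 and 6 > 3. Eliminate M.
For the column player to be willing to mix, the column player must be indifferent between R and L, which pins down the row player's mix.
  the column player's payoff from R: p·(-4) + (1−p)·5 = -9p + 5
  the column player's payoff from L: p·3 + (1−p)·(-4) = 7p - 4
  -9p + 5 = 7p - 4  ⇒  -16p = -9  ⇒  p = 9/16.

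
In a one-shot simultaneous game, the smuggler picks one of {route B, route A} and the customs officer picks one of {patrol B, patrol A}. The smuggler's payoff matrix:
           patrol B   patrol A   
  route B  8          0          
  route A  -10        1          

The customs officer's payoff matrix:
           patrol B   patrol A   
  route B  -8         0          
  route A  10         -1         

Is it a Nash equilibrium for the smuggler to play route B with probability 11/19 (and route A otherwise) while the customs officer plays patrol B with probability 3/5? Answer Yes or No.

No

Given the customs officer's mix q = 3/5, the smuggler's payoff from route B is 24/5 but from route A is -28/5. The smuggler strictly prefers route B, so the smuggler would not mix.
So the proposed profile is not a Nash equilibrium.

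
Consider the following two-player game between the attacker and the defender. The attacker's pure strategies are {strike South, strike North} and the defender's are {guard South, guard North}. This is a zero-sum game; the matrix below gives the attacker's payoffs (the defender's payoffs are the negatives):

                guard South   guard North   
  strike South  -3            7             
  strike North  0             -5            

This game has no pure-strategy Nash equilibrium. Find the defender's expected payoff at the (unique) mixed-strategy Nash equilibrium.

1

The attacker's mix must leave the defender indifferent between guard South and guard North.
  the defender's expected payoff from guard South: p·3 + (1−p)·0 = 3p
  the defender's expected payoff from guard North: p·(-7) + (1−p)·5 = -12p + 5
  3p = -12p + 5  ⇒  15p = 5  ⇒  p = 1/3.
At equilibrium the defender is indifferent across columns, so the defender's payoff equals the payoff from guard South: (1/3)·3 + (2/3)·0 = 1.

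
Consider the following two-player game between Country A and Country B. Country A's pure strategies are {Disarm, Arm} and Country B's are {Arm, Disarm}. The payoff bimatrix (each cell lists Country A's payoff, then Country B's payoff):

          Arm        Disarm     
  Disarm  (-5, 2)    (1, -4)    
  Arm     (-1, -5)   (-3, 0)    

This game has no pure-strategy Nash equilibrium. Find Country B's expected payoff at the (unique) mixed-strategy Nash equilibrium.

-20/11

In a mixed equilibrium Country B is indifferent between Arm and Disarm; this condition fixes p.
  Country B's expected payoff from Arm: p·2 + (1−p)·(-5) = 7p - 5
  Country B's expected payoff from Disarm: p·(-4) + (1−p)·0 = -4p
  7p - 5 = -4p  ⇒  11p = 5  ⇒  p = 5/11.
At equilibrium Country B is indifferent across columns, so Country B's payoff equals the payoff from Arm: (5/11)·2 + (6/11)·(-5) = -20/11.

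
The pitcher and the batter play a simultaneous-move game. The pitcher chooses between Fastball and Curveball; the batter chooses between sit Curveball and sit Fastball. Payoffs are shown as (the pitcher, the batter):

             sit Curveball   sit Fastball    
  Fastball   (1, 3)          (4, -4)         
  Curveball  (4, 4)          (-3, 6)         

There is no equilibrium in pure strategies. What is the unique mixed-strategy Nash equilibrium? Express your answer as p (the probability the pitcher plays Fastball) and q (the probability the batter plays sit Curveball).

For the batter to be willing to mix, the batter must be indifferent between sit Curveball and sit Fastball, which pins down the pitcher's mix.
  the batter's payoff to sit Curveball: p·3 + (1−p)·4 = -p + 4
  the batter's payoff to sit Fastball: p·(-4) + (1−p)·6 = -10p + 6
  -p + 4 = -10p + 6  ⇒  9p = 2  ⇒  p = 2/9.
In a mixed equilibrium the pitcher is indifferent between Fastball and Curveball; this condition fixes q.
  the pitcher's payoff to Fastball: q·1 + (1−q)·4 = -3q + 4
  the pitcher's payoff to Curveball: q·4 + (1−q)·(-3) = 7q - 3
  -3q + 4 = 7q - 3  ⇒  -10q = -7  ⇒  q = 7/10.

p = 2/9, q = 7/10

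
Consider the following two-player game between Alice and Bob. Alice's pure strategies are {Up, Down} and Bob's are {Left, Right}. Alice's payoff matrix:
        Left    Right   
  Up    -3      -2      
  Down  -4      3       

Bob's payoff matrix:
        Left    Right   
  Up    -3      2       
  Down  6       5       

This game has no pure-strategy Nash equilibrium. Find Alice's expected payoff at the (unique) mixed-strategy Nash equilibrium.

Set Alice's expected payoff from Up equal to that from Down:
  Alice's expected payoff from Up: q·(-3) + (1−q)·(-2) = -q - 2
  Alice's expected payoff from Down: q·(-4) + (1−q)·3 = -7q + 3
  -q - 2 = -7q + 3  ⇒  6q = 5  ⇒  q = 5/6.
At equilibrium Alice is indifferent across rows, so Alice's payoff equals the payoff from Up: (5/6)·(-3) + (1/6)·(-2) = -17/6.

-17/6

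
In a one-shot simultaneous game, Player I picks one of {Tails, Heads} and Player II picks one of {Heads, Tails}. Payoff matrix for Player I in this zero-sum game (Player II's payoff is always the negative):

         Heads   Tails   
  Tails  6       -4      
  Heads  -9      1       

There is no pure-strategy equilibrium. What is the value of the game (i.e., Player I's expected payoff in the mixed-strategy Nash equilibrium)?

v = -3/2

Player I's indifference between Tails and Heads determines Player II's mixing probability q:
  Player I's expected payoff from Tails: q·6 + (1−q)·(-4) = 10q - 4
  Player I's expected payoff from Heads: q·(-9) + (1−q)·1 = -10q + 1
  10q - 4 = -10q + 1  ⇒  20q = 5  ⇒  q = 1/4.
The value is Player I's expected payoff against this mix (using Tails): (1/4)·6 + (3/4)·(-4) = -3/2.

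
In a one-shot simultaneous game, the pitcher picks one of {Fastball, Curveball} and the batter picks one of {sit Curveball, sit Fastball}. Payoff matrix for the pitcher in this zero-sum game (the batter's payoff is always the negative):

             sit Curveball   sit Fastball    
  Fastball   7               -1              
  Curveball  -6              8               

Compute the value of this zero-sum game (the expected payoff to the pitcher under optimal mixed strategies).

Set the pitcher's expected payoff from Fastball equal to that from Curveball:
  the pitcher's expected payoff from Fastball: q·7 + (1−q)·(-1) = 8q - 1
  the pitcher's expected payoff from Curveball: q·(-6) + (1−q)·8 = -14q + 8
  8q - 1 = -14q + 8  ⇒  22q = 9  ⇒  q = 9/22.
The value is the pitcher's expected payoff against this mix (using Fastball): (9/22)·7 + (13/22)·(-1) = 25/11.

v = 25/11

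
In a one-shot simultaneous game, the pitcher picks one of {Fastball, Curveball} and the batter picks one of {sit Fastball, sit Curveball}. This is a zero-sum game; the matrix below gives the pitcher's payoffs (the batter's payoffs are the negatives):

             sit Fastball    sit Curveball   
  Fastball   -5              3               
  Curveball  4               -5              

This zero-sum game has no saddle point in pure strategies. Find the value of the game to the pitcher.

Set the pitcher's expected payoff from Fastball equal to that from Curveball:
  the pitcher's payoff to Fastball: q·(-5) + (1−q)·3 = -8q + 3
  the pitcher's payoff to Curveball: q·4 + (1−q)·(-5) = 9q - 5
  -8q + 3 = 9q - 5  ⇒  -17q = -8  ⇒  q = 8/17.
The value is the pitcher's expected payoff against this mix (using Fastball): (8/17)·(-5) + (9/17)·3 = -13/17.

v = -13/17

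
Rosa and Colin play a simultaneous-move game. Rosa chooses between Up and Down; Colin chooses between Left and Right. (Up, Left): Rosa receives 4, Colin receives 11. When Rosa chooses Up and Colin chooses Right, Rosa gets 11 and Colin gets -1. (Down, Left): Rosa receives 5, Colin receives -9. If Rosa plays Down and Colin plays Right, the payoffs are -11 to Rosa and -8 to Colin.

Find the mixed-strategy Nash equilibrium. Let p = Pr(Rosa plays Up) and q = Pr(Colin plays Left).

Set Colin's expected payoff from Left equal to that from Right:
  Colin's expected payoff from Left: p·11 + (1−p)·(-9) = 20p - 9
  Colin's expected payoff from Right: p·(-1) + (1−p)·(-8) = 7p - 8
  20p - 9 = 7p - 8  ⇒  13p = 1  ⇒  p = 1/13.
Rosa's indifference between Up and Down determines Colin's mixing probability q:
  Rosa's payoff from Up: q·4 + (1−q)·11 = -7q + 11
  Rosa's payoff from Down: q·5 + (1−q)·(-11) = 16q - 11
  -7q + 11 = 16q - 11  ⇒  -23q = -22  ⇒  q = 22/23.

p = 1/13, q = 22/23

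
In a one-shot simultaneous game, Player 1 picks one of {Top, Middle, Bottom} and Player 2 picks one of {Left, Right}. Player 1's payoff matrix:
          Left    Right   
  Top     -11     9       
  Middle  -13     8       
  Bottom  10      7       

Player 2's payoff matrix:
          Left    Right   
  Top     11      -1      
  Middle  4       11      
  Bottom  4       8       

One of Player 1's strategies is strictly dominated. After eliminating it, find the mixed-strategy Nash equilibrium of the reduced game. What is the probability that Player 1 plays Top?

p = 1/4

Player 1's strategy Middle is strictly dominated by Top: -11 > -13 and 9 > 8. Eliminate Middle.
Player 1's mix must leave Player 2 indifferent between Left and Right.
  Player 2's payoff to Left: p·11 + (1−p)·4 = 7p + 4
  Player 2's payoff to Right: p·(-1) + (1−p)·8 = -9p + 8
  7p + 4 = -9p + 8  ⇒  16p = 4  ⇒  p = 1/4.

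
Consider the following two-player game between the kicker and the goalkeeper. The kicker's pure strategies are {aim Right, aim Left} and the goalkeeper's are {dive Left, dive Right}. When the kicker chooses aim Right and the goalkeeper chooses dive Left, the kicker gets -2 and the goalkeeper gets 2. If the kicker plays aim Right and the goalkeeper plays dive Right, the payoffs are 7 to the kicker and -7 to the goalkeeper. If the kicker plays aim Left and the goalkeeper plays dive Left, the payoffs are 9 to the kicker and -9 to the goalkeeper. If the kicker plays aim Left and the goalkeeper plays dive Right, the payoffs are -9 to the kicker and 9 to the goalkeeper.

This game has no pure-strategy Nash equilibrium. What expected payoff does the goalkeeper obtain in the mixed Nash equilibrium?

In a mixed equilibrium the goalkeeper is indifferent between dive Left and dive Right; this condition fixes p.
  the goalkeeper's payoff to dive Left: p·2 + (1−p)·(-9) = 11p - 9
  the goalkeeper's payoff to dive Right: p·(-7) + (1−p)·9 = -16p + 9
  11p - 9 = -16p + 9  ⇒  27p = 18  ⇒  p = 2/3.
At equilibrium the goalkeeper is indifferent across columns, so the goalkeeper's payoff equals the payoff from dive Left: (2/3)·2 + (1/3)·(-9) = -5/3.

-5/3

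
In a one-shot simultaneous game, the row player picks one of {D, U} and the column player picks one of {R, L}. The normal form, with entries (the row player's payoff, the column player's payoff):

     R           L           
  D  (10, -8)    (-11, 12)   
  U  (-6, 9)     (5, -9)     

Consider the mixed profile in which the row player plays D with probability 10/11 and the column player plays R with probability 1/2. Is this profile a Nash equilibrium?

Given the row player's mix p = 10/11, the column player's payoff from R is -71/11 but from L is 111/11. The column player strictly prefers L, so the column player would not mix.
So the proposed profile is not a Nash equilibrium.

No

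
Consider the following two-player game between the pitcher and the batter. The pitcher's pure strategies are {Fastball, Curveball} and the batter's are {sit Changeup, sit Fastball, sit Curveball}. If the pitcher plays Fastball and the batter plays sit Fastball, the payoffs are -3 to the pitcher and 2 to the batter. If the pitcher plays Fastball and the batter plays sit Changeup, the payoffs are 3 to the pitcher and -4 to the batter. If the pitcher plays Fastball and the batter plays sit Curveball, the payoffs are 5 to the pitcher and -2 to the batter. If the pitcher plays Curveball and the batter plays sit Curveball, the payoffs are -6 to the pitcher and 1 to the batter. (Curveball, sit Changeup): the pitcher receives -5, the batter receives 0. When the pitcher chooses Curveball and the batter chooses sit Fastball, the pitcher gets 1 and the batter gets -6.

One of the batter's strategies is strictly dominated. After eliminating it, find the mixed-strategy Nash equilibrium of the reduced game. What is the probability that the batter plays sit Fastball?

The batter's strategy sit Changeup is strictly dominated by sit Curveball: -2 > -4 and 1 > 0. Eliminate sit Changeup.
The pitcher's indifference between Fastball and Curveball determines the batter's mixing probability q:
  the pitcher's expected payoff from Fastball: q·(-3) + (1−q)·5 = -8q + 5
  the pitcher's expected payoff from Curveball: q·1 + (1−q)·(-6) = 7q - 6
  -8q + 5 = 7q - 6  ⇒  -15q = -11  ⇒  q = 11/15.

q = 11/15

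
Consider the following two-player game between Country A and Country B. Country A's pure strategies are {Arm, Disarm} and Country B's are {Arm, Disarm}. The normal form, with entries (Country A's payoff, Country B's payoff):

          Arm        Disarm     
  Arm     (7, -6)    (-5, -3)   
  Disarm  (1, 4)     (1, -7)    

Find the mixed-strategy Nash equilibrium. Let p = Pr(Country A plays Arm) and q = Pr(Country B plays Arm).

p = 11/14, q = 1/2

Set Country B's expected payoff from Arm equal to that from Disarm:
  Country B's payoff from Arm: p·(-6) + (1−p)·4 = -10p + 4
  Country B's payoff from Disarm: p·(-3) + (1−p)·(-7) = 4p - 7
  -10p + 4 = 4p - 7  ⇒  -14p = -11  ⇒  p = 11/14.
In a mixed equilibrium Country A is indifferent between Arm and Disarm; this condition fixes q.
  Country A's expected payoff from Arm: q·7 + (1−q)·(-5) = 12q - 5
  Country A's expected payoff from Disarm: q·1 + (1−q)·1 = 1
  12q - 5 = 1  ⇒  12q = 6  ⇒  q = 1/2.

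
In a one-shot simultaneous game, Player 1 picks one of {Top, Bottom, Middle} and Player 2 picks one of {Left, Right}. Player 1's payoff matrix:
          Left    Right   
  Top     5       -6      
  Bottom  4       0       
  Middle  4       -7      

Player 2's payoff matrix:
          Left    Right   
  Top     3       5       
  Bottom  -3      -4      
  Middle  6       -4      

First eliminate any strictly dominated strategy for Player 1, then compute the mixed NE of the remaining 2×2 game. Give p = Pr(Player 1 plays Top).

Player 1's strategy Middle is strictly dominated by Top: 5 > 4 and -6 > -7. Eliminate Middle.
In a mixed equilibrium Player 2 is indifferent between Left and Right; this condition fixes p.
  Player 2's expected payoff from Left: p·3 + (1−p)·(-3) = 6p - 3
  Player 2's expected payoff from Right: p·5 + (1−p)·(-4) = 9p - 4
  6p - 3 = 9p - 4  ⇒  -3p = -1  ⇒  p = 1/3.

p = 1/3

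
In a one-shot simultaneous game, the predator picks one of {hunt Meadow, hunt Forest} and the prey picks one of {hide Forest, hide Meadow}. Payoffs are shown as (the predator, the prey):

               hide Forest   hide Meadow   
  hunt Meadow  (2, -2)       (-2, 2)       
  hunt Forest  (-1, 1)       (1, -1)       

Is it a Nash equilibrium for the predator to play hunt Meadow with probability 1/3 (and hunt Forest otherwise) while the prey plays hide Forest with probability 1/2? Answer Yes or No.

Check the prey's indifference given the predator's mix p = 1/3:
  payoff from hide Forest = 0; payoff from hide Meadow = 0 — equal.
Check the predator's indifference given the prey's mix q = 1/2:
  payoff from hunt Meadow = 0; payoff from hunt Forest = 0 — equal.
Both players are indifferent, so neither can profitably deviate.

Yes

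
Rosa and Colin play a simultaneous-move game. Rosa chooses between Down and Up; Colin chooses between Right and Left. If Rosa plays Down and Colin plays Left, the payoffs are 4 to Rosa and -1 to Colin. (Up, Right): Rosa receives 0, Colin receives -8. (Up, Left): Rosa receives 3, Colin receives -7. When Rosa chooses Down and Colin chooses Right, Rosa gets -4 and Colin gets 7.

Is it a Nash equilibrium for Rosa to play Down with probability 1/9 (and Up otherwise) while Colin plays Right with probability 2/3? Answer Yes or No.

No

Given Colin's mix q = 2/3, Rosa's payoff from Down is -4/3 but from Up is 1. Rosa strictly prefers Up, so Rosa would not mix.
So the proposed profile is not a Nash equilibrium.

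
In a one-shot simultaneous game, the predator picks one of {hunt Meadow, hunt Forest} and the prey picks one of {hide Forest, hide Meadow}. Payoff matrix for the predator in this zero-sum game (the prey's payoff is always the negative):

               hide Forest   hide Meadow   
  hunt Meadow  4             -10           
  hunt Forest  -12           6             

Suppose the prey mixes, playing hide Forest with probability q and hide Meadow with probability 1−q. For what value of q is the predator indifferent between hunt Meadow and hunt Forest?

The predator's indifference between hunt Meadow and hunt Forest determines the prey's mixing probability q:
  the predator's expected payoff from hunt Meadow: q·4 + (1−q)·(-10) = 14q - 10
  the predator's expected payoff from hunt Forest: q·(-12) + (1−q)·6 = -18q + 6
  14q - 10 = -18q + 6  ⇒  32q = 16  ⇒  q = 1/2.

q = 1/2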